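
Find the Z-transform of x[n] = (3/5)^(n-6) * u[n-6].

Time-shifting property: if X(z) = Z{x[n]}, then Z{x[n-d]} = z^(-d) * X(z)
X(z) = z/(z - 3/5) for x[n] = (3/5)^n * u[n]
Z{x[n-6]} = z^(-6) * z/(z - 3/5) = z^(-5)/(z - 3/5)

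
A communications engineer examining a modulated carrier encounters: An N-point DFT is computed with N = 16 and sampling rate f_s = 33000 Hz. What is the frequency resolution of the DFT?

DFT frequency resolution = f_s / N
= 33000 / 16 = 4125/2 Hz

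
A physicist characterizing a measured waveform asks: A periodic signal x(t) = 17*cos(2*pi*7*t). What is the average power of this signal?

Average power of A*cos(wt) is A^2/2.
P = 17^2 / 2 = 289/2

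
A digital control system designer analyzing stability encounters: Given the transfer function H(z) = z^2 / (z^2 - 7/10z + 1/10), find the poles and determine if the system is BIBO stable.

Poles are roots of the denominator: z^2 - 7/10z + 1/10 = 0.
Quadratic formula: z = [-(-7/10) +/- sqrt((-7/10)^2 - 4*(1/10))] / 2
Discriminant = 49/100 - 2/5 = 9/100; sqrt = 3/10.
z = (7/10 +/- 3/10) / 2 => z = 1/2 or z = 1/5.
|p1| = 1/5, |p2| = 1/2.
For BIBO stability, all poles must lie inside the unit circle (|p| < 1).
System is STABLE since both |p| < 1.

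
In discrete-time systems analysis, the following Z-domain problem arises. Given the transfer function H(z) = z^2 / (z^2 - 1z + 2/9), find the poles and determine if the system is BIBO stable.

Poles are roots of the denominator: z^2 - 1z + 2/9 = 0.
Quadratic formula: z = [-(-1) +/- sqrt((-1)^2 - 4*(2/9))] / 2
Discriminant = 1 - 8/9 = 1/9; sqrt = 1/3.
z = (1 +/- 1/3) / 2 => z = 2/3 or z = 1/3.
|p1| = 2/3, |p2| = 1/3.
For BIBO stability, all poles must lie inside the unit circle (|p| < 1).
System is STABLE since both |p| < 1.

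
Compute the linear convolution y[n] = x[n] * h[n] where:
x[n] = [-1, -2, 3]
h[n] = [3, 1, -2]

y[n] = sum_k x[k]*h[n-k]. Output length = len(x) + len(h) - 1 = 3 + 3 - 1 = 5.
y[0] = -1*3 = -3
y[1] = -2*3 + -1*1 = -7
y[2] = 3*3 + -2*1 + -1*-2 = 9
y[3] = 3*1 + -2*-2 = 7
y[4] = 3*-2 = -6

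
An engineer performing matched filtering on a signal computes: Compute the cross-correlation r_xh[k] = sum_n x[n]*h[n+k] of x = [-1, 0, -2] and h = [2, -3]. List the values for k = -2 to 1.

Both sequences indexed from 0 and zero outside their support.
Lags with overlap: k = -2 to 1.
  r_xh[-2] = x[2]*h[0] = -4
  r_xh[-1] = x[1]*h[0] + x[2]*h[1] = 6
  r_xh[0] = x[0]*h[0] + x[1]*h[1] = -2
  r_xh[1] = x[0]*h[1] = 3
r_xh = [-4, 6, -2, 3] (for k = -2, ..., 1)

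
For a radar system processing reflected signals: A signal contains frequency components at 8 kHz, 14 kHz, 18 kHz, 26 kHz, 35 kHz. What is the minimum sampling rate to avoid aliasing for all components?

The highest frequency component is f_max = 35 kHz.
Nyquist rate = 2 * f_max = 2 * 35 kHz = 70 kHz.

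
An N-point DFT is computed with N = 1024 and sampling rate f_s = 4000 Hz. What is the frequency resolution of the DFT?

DFT frequency resolution = f_s / N
= 4000 / 1024 = 125/32 Hz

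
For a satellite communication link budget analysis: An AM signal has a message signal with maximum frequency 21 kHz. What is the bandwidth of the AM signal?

In AM (double-sideband), the bandwidth is twice the message frequency.
BW = 2 * f_m = 2 * 21 kHz = 42 kHz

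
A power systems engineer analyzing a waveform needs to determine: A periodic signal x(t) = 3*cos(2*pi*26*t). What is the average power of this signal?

Average power of A*cos(wt) is A^2/2.
P = 3^2 / 2 = 9/2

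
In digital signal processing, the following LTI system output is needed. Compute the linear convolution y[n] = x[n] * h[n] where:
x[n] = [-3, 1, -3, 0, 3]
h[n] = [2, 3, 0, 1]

y[n] = sum_k x[k]*h[n-k]. Output length = len(x) + len(h) - 1 = 5 + 4 - 1 = 8.
y[0] = -3*2 = -6
y[1] = 1*2 + -3*3 = -7
y[2] = -3*2 + 1*3 + -3*0 = -3
y[3] = 0*2 + -3*3 + 1*0 + -3*1 = -12
y[4] = 3*2 + 0*3 + -3*0 + 1*1 = 7
y[5] = 3*3 + 0*0 + -3*1 = 6
y[6] = 3*0 + 0*1 = 0
y[7] = 3*1 = 3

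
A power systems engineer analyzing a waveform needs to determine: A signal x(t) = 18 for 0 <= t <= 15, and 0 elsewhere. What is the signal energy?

Energy = integral of |x(t)|^2 dt over the signal duration
= 18^2 * 15 = 324 * 15 = 4860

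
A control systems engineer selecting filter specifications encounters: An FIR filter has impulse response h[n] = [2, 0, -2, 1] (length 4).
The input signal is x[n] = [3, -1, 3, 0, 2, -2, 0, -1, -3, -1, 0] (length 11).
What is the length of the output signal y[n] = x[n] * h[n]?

For linear convolution, the output length is:
len(y) = len(x) + len(h) - 1 = 11 + 4 - 1 = 14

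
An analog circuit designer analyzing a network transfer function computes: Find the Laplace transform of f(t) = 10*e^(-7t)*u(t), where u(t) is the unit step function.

Standard Laplace transform pair:
e^(-at)*u(t) <-> 1/(s+a)
With a = 7: L{10*e^(-7t)*u(t)} = 10/(s+7), ROC: Re(s) > -7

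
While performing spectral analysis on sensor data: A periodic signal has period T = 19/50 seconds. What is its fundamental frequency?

The fundamental frequency is the reciprocal of the period.
f = 1/T = 1/(19/50) = 50/19 Hz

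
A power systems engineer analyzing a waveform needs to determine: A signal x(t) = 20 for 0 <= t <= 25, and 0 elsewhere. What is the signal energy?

Energy = integral of |x(t)|^2 dt over the signal duration
= 20^2 * 25 = 400 * 25 = 10000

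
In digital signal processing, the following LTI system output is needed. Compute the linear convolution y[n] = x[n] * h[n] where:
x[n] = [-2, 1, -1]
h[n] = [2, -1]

y[n] = sum_k x[k]*h[n-k]. Output length = len(x) + len(h) - 1 = 3 + 2 - 1 = 4.
y[0] = -2*2 = -4
y[1] = 1*2 + -2*-1 = 4
y[2] = -1*2 + 1*-1 = -3
y[3] = -1*-1 = 1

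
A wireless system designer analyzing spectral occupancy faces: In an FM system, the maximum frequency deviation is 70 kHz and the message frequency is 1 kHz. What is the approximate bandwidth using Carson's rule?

Carson's rule: BW = 2*(delta_f + f_m)
= 2*(70 + 1) kHz = 142 kHz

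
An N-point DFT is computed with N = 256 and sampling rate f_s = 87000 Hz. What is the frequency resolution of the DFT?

DFT frequency resolution = f_s / N
= 87000 / 256 = 10875/32 Hz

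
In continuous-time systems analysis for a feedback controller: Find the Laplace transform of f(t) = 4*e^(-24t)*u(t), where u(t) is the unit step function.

Standard Laplace transform pair:
e^(-at)*u(t) <-> 1/(s+a)
With a = 24: L{4*e^(-24t)*u(t)} = 4/(s+24), ROC: Re(s) > -24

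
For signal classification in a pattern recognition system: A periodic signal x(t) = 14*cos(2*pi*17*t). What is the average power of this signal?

Average power of A*cos(wt) is A^2/2.
P = 14^2 / 2 = 196/2 = 98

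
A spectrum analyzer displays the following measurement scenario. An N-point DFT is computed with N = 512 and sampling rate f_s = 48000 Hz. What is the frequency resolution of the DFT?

DFT frequency resolution = f_s / N
= 48000 / 512 = 375/4 Hz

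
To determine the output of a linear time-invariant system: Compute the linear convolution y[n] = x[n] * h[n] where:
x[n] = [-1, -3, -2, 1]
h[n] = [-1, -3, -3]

y[n] = sum_k x[k]*h[n-k]. Output length = len(x) + len(h) - 1 = 4 + 3 - 1 = 6.
y[0] = -1*-1 = 1
y[1] = -3*-1 + -1*-3 = 6
y[2] = -2*-1 + -3*-3 + -1*-3 = 14
y[3] = 1*-1 + -2*-3 + -3*-3 = 14
y[4] = 1*-3 + -2*-3 = 3
y[5] = 1*-3 = -3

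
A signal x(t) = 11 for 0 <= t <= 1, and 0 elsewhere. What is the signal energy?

Energy = integral of |x(t)|^2 dt over the signal duration
= 11^2 * 1 = 121 * 1 = 121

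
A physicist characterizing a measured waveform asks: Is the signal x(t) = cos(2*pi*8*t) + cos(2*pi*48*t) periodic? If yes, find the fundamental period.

f1 = 8 Hz, f2 = 48 Hz
Period T1 = 1/8, T2 = 1/48
Ratio T1/T2 = 48/8, which is rational.
The signal is periodic with fundamental period T = 1/GCD(8,48) = 1/8 s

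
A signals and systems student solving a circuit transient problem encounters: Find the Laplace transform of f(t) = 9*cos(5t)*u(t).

Standard pair: cos(wt)*u(t) <-> s/(s^2+w^2)
With w = 5: L{9*cos(5t)*u(t)} = 9s/(s^2+25)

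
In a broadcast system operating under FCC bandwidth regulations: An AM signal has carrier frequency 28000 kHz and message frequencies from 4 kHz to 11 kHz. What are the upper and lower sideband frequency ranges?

Upper sideband (USB) = fc + [fm_low, fm_high] = 28000 + [4, 11] = [28004, 28011] kHz
Lower sideband (LSB) = fc - [fm_high, fm_low] = 28000 - [11, 4] = [27989, 27996] kHz
Total occupied spectrum: 27989 kHz to 28011 kHz (plus carrier at 28000 kHz)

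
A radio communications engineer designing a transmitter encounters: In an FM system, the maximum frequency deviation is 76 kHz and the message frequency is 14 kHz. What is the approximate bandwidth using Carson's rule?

Carson's rule: BW = 2*(delta_f + f_m)
= 2*(76 + 14) kHz = 180 kHz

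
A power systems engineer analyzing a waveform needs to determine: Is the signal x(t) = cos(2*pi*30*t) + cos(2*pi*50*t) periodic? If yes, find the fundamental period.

f1 = 30 Hz, f2 = 50 Hz
Period T1 = 1/30, T2 = 1/50
Ratio T1/T2 = 50/30, which is rational.
The signal is periodic with fundamental period T = 1/GCD(30,50) = 1/10 s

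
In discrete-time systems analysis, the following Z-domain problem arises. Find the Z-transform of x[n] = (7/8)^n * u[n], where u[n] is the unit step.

The Z-transform of a^n * u[n] is z/(z-a) for |z| > |a|.
Here a = 7/8, so X(z) = z/(z - (7/8)) = 8z/(8z - 7)
ROC: |z| > 7/8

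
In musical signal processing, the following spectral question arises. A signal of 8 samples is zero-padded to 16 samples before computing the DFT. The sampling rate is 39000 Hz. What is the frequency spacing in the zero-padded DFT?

Original DFT: N = 8, resolution = f_s/N = 39000/8 = 4875 Hz
Zero-padded DFT: N = 16, resolution = f_s/N = 39000/16 = 4875/2 Hz
Zero-padding interpolates the spectrum (finer frequency grid)
but does NOT improve the true spectral resolution (ability to resolve close frequencies).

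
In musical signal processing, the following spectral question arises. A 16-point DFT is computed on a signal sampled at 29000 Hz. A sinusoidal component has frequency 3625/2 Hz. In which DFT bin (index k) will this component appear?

DFT frequency resolution = f_s/N = 29000/16 = 3625/2 Hz
Bin index k = f_signal / resolution = 3625/2 / 3625/2 = 1
The signal frequency 3625/2 Hz falls in DFT bin k = 1.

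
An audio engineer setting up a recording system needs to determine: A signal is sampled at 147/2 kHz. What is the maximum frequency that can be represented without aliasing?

The maximum frequency that can be represented without aliasing
is the Nyquist frequency: f_max = f_s / 2 = 147/2 kHz / 2 = 147/4 kHz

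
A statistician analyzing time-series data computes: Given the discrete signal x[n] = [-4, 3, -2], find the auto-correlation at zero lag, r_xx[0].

The auto-correlation at zero lag r_xx[0] equals the signal energy.
r_xx[0] = sum of x[n]^2 = (-4)^2 + 3^2 + (-2)^2
= 16 + 9 + 4 = 29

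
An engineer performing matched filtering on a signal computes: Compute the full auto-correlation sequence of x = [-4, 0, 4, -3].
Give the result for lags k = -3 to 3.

r_xx[k] = sum_m x[m]*x[m+k], indexed from 0, for k = -3 to 3:
  r_xx[-3] = x[3]*x[0] = 12
  r_xx[-2] = x[2]*x[0] + x[3]*x[1] = -16
  r_xx[-1] = x[1]*x[0] + x[2]*x[1] + x[3]*x[2] = -12
  r_xx[0] = x[0]*x[0] + x[1]*x[1] + x[2]*x[2] + x[3]*x[3] = 41
  r_xx[1] = x[0]*x[1] + x[1]*x[2] + x[2]*x[3] = -12
  r_xx[2] = x[0]*x[2] + x[1]*x[3] = -16
  r_xx[3] = x[0]*x[3] = 12
r_xx = [12, -16, -12, 41, -12, -16, 12]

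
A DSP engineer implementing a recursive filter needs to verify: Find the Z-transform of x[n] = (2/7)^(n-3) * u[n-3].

Time-shifting property: if X(z) = Z{x[n]}, then Z{x[n-d]} = z^(-d) * X(z)
X(z) = z/(z - 2/7) for x[n] = (2/7)^n * u[n]
Z{x[n-3]} = z^(-3) * z/(z - 2/7) = z^(-2)/(z - 2/7)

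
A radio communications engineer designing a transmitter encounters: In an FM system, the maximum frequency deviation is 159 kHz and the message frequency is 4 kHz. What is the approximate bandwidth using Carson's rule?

Carson's rule: BW = 2*(delta_f + f_m)
= 2*(159 + 4) kHz = 326 kHz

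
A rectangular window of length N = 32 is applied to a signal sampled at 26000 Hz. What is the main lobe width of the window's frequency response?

For a rectangular window of length N,
the main lobe width in frequency is 2*f_s/N.
= 2*26000/32 = 1625 Hz
This determines the minimum frequency separation for resolving two sinusoids.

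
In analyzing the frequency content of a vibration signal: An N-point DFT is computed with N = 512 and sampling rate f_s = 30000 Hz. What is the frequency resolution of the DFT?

DFT frequency resolution = f_s / N
= 30000 / 512 = 1875/32 Hz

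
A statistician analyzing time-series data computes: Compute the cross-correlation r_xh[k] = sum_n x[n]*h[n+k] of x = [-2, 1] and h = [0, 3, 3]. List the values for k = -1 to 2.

Both sequences indexed from 0 and zero outside their support.
Lags with overlap: k = -1 to 2.
  r_xh[-1] = x[1]*h[0] = 0
  r_xh[0] = x[0]*h[0] + x[1]*h[1] = 3
  r_xh[1] = x[0]*h[1] + x[1]*h[2] = -3
  r_xh[2] = x[0]*h[2] = -6
r_xh = [0, 3, -3, -6] (for k = -1, ..., 2)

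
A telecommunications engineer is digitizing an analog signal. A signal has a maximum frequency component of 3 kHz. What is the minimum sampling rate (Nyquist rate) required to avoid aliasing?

By the Nyquist-Shannon sampling theorem,
the minimum sampling rate (Nyquist rate) must be at least 2 * f_max.
Nyquist rate = 2 * 3 kHz = 6 kHz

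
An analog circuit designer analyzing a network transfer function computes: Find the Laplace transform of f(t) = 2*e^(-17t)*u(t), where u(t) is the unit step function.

Standard Laplace transform pair:
e^(-at)*u(t) <-> 1/(s+a)
With a = 17: L{2*e^(-17t)*u(t)} = 2/(s+17), ROC: Re(s) > -17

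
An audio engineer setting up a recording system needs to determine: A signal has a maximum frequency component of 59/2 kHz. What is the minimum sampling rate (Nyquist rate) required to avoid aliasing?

By the Nyquist-Shannon sampling theorem,
the minimum sampling rate (Nyquist rate) must be at least 2 * f_max.
Nyquist rate = 2 * 59/2 kHz = 59 kHz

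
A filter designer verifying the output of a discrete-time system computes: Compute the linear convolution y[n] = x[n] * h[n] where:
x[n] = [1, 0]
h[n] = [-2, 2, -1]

y[n] = sum_k x[k]*h[n-k]. Output length = len(x) + len(h) - 1 = 2 + 3 - 1 = 4.
y[0] = 1*-2 = -2
y[1] = 0*-2 + 1*2 = 2
y[2] = 0*2 + 1*-1 = -1
y[3] = 0*-1 = 0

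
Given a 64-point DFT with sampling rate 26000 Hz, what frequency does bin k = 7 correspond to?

The frequency of DFT bin k is: f_k = k * f_s / N
f_7 = 7 * 26000 / 64 = 11375/4 Hz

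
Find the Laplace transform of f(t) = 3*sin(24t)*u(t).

Standard pair: sin(wt)*u(t) <-> w/(s^2+w^2)
With w = 24: L{3*sin(24t)*u(t)} = 72/(s^2+576)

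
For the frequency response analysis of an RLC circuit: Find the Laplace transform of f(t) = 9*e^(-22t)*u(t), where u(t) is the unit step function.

Standard Laplace transform pair:
e^(-at)*u(t) <-> 1/(s+a)
With a = 22: L{9*e^(-22t)*u(t)} = 9/(s+22), ROC: Re(s) > -22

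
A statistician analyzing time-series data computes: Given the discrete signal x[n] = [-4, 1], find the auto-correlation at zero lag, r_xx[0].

The auto-correlation at zero lag r_xx[0] equals the signal energy.
r_xx[0] = sum of x[n]^2 = (-4)^2 + 1^2
= 16 + 1 = 17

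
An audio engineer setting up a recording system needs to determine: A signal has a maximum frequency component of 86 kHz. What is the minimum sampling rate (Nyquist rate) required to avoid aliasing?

By the Nyquist-Shannon sampling theorem,
the minimum sampling rate (Nyquist rate) must be at least 2 * f_max.
Nyquist rate = 2 * 86 kHz = 172 kHz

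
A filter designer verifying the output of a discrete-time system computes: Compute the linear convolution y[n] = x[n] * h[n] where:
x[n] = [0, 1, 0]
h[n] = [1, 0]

y[n] = sum_k x[k]*h[n-k]. Output length = len(x) + len(h) - 1 = 3 + 2 - 1 = 4.
y[0] = 0*1 = 0
y[1] = 1*1 + 0*0 = 1
y[2] = 0*1 + 1*0 = 0
y[3] = 0*0 = 0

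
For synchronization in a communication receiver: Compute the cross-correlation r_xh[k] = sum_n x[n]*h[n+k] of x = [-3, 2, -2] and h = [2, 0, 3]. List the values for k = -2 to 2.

Both sequences indexed from 0 and zero outside their support.
Lags with overlap: k = -2 to 2.
  r_xh[-2] = x[2]*h[0] = -4
  r_xh[-1] = x[1]*h[0] + x[2]*h[1] = 4
  r_xh[0] = x[0]*h[0] + x[1]*h[1] + x[2]*h[2] = -12
  r_xh[1] = x[0]*h[1] + x[1]*h[2] = 6
  r_xh[2] = x[0]*h[2] = -9
r_xh = [-4, 4, -12, 6, -9] (for k = -2, ..., 2)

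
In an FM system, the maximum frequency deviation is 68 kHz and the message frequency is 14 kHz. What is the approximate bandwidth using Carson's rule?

Carson's rule: BW = 2*(delta_f + f_m)
= 2*(68 + 14) kHz = 164 kHz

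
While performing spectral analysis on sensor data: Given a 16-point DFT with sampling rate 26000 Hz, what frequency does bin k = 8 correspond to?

The frequency of DFT bin k is: f_k = k * f_s / N
f_8 = 8 * 26000 / 16 = 13000 Hz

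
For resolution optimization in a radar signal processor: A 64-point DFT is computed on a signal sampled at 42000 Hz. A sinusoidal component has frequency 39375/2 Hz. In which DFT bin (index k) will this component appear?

DFT frequency resolution = f_s/N = 42000/64 = 2625/4 Hz
Bin index k = f_signal / resolution = 39375/2 / 2625/4 = 30
The signal frequency 39375/2 Hz falls in DFT bin k = 30.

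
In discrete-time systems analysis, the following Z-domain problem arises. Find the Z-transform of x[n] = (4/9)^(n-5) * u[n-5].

Time-shifting property: if X(z) = Z{x[n]}, then Z{x[n-d]} = z^(-d) * X(z)
X(z) = z/(z - 4/9) for x[n] = (4/9)^n * u[n]
Z{x[n-5]} = z^(-5) * z/(z - 4/9) = z^(-4)/(z - 4/9)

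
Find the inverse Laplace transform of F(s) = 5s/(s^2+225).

Standard pair: s/(s^2+w^2) <-> cos(wt)*u(t)
With k=5, w=15: f(t) = 5*cos(15t)*u(t)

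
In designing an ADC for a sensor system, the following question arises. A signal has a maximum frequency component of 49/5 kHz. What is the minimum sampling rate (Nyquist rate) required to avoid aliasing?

By the Nyquist-Shannon sampling theorem,
the minimum sampling rate (Nyquist rate) must be at least 2 * f_max.
Nyquist rate = 2 * 49/5 kHz = 98/5 kHz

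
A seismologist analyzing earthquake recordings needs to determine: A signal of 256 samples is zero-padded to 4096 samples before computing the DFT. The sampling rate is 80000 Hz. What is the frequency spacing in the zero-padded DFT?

Original DFT: N = 256, resolution = f_s/N = 80000/256 = 625/2 Hz
Zero-padded DFT: N = 4096, resolution = f_s/N = 80000/4096 = 625/32 Hz
Zero-padding interpolates the spectrum (finer frequency grid)
but does NOT improve the true spectral resolution (ability to resolve close frequencies).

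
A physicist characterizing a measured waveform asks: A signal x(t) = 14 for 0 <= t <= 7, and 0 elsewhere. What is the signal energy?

Energy = integral of |x(t)|^2 dt over the signal duration
= 14^2 * 7 = 196 * 7 = 1372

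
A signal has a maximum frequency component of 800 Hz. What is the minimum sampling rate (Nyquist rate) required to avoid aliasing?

By the Nyquist-Shannon sampling theorem,
the minimum sampling rate (Nyquist rate) must be at least 2 * f_max.
Nyquist rate = 2 * 800 Hz = 1600 Hz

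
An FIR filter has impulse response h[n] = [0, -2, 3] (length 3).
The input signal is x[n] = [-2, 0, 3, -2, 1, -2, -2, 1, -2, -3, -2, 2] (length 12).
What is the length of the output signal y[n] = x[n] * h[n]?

For linear convolution, the output length is:
len(y) = len(x) + len(h) - 1 = 12 + 3 - 1 = 14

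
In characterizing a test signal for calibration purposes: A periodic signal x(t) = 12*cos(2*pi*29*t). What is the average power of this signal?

Average power of A*cos(wt) is A^2/2.
P = 12^2 / 2 = 144/2 = 72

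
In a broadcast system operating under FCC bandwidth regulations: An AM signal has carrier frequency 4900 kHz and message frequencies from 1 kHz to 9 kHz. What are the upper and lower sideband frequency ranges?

Upper sideband (USB) = fc + [fm_low, fm_high] = 4900 + [1, 9] = [4901, 4909] kHz
Lower sideband (LSB) = fc - [fm_high, fm_low] = 4900 - [9, 1] = [4891, 4899] kHz
Total occupied spectrum: 4891 kHz to 4909 kHz (plus carrier at 4900 kHz)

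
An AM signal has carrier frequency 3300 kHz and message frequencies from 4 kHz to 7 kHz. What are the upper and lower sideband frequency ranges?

Upper sideband (USB) = fc + [fm_low, fm_high] = 3300 + [4, 7] = [3304, 3307] kHz
Lower sideband (LSB) = fc - [fm_high, fm_low] = 3300 - [7, 4] = [3293, 3296] kHz
Total occupied spectrum: 3293 kHz to 3307 kHz (plus carrier at 3300 kHz)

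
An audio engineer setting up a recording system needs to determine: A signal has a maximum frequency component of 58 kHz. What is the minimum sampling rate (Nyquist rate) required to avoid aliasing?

By the Nyquist-Shannon sampling theorem,
the minimum sampling rate (Nyquist rate) must be at least 2 * f_max.
Nyquist rate = 2 * 58 kHz = 116 kHz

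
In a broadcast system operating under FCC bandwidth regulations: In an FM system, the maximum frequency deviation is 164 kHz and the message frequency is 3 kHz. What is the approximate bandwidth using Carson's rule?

Carson's rule: BW = 2*(delta_f + f_m)
= 2*(164 + 3) kHz = 334 kHz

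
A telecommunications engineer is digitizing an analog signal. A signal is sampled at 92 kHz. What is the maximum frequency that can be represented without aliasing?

The maximum frequency that can be represented without aliasing
is the Nyquist frequency: f_max = f_s / 2 = 92 kHz / 2 = 46 kHz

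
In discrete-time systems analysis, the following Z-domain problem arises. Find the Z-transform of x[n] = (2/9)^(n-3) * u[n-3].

Time-shifting property: if X(z) = Z{x[n]}, then Z{x[n-d]} = z^(-d) * X(z)
X(z) = z/(z - 2/9) for x[n] = (2/9)^n * u[n]
Z{x[n-3]} = z^(-3) * z/(z - 2/9) = z^(-2)/(z - 2/9)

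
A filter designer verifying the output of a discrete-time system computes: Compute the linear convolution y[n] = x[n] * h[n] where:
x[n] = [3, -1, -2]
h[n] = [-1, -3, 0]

y[n] = sum_k x[k]*h[n-k]. Output length = len(x) + len(h) - 1 = 3 + 3 - 1 = 5.
y[0] = 3*-1 = -3
y[1] = -1*-1 + 3*-3 = -8
y[2] = -2*-1 + -1*-3 + 3*0 = 5
y[3] = -2*-3 + -1*0 = 6
y[4] = -2*0 = 0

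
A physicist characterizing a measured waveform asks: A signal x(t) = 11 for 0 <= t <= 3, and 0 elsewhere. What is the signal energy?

Energy = integral of |x(t)|^2 dt over the signal duration
= 11^2 * 3 = 121 * 3 = 363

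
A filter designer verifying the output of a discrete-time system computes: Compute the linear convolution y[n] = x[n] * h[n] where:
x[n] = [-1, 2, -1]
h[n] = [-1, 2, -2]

y[n] = sum_k x[k]*h[n-k]. Output length = len(x) + len(h) - 1 = 3 + 3 - 1 = 5.
y[0] = -1*-1 = 1
y[1] = 2*-1 + -1*2 = -4
y[2] = -1*-1 + 2*2 + -1*-2 = 7
y[3] = -1*2 + 2*-2 = -6
y[4] = -1*-2 = 2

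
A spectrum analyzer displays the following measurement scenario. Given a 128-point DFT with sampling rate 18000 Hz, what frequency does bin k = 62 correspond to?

The frequency of DFT bin k is: f_k = k * f_s / N
f_62 = 62 * 18000 / 128 = 34875/4 Hz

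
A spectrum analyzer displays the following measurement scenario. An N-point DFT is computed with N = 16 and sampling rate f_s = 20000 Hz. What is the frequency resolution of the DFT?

DFT frequency resolution = f_s / N
= 20000 / 16 = 1250 Hz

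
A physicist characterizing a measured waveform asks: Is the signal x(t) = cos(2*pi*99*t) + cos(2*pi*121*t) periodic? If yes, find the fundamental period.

f1 = 99 Hz, f2 = 121 Hz
Period T1 = 1/99, T2 = 1/121
Ratio T1/T2 = 121/99, which is rational.
The signal is periodic with fundamental period T = 1/GCD(99,121) = 1/11 s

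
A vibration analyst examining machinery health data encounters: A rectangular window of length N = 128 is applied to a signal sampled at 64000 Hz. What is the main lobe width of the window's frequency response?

For a rectangular window of length N,
the main lobe width in frequency is 2*f_s/N.
= 2*64000/128 = 1000 Hz
This determines the minimum frequency separation for resolving two sinusoids.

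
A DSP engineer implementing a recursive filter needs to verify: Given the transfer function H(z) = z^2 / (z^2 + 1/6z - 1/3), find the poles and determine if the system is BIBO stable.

Poles are roots of the denominator: z^2 + 1/6z - 1/3 = 0.
Quadratic formula: z = [-(1/6) +/- sqrt((1/6)^2 - 4*(-1/3))] / 2
Discriminant = 1/36 + 4/3 = 49/36; sqrt = 7/6.
z = (-1/6 +/- 7/6) / 2 => z = 1/2 or z = -2/3.
|p1| = 2/3, |p2| = 1/2.
For BIBO stability, all poles must lie inside the unit circle (|p| < 1).
System is STABLE since both |p| < 1.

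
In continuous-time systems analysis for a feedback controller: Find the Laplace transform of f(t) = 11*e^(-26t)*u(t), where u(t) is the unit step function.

Standard Laplace transform pair:
e^(-at)*u(t) <-> 1/(s+a)
With a = 26: L{11*e^(-26t)*u(t)} = 11/(s+26), ROC: Re(s) > -26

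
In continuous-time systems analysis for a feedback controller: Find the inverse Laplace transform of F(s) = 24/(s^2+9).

Standard pair: w/(s^2+w^2) <-> sin(wt)*u(t)
Recognize w^2 = 9, so w = 3; numerator 24 = 8*3.
f(t) = 8*sin(3t)*u(t)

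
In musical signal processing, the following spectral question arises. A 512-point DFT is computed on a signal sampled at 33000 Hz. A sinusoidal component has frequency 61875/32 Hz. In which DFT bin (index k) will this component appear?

DFT frequency resolution = f_s/N = 33000/512 = 4125/64 Hz
Bin index k = f_signal / resolution = 61875/32 / 4125/64 = 30
The signal frequency 61875/32 Hz falls in DFT bin k = 30.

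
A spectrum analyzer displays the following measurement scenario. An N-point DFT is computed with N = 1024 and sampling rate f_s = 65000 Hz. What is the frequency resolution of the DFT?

DFT frequency resolution = f_s / N
= 65000 / 1024 = 8125/128 Hz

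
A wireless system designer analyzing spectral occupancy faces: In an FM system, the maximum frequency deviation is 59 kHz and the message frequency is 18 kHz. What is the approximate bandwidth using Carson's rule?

Carson's rule: BW = 2*(delta_f + f_m)
= 2*(59 + 18) kHz = 154 kHz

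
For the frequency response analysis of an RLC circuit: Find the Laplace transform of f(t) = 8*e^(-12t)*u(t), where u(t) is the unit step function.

Standard Laplace transform pair:
e^(-at)*u(t) <-> 1/(s+a)
With a = 12: L{8*e^(-12t)*u(t)} = 8/(s+12), ROC: Re(s) > -12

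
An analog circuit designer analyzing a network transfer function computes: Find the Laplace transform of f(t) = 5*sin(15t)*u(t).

Standard pair: sin(wt)*u(t) <-> w/(s^2+w^2)
With w = 15: L{5*sin(15t)*u(t)} = 75/(s^2+225)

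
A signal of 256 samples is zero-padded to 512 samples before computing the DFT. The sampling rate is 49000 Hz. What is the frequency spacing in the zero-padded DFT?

Original DFT: N = 256, resolution = f_s/N = 49000/256 = 6125/32 Hz
Zero-padded DFT: N = 512, resolution = f_s/N = 49000/512 = 6125/64 Hz
Zero-padding interpolates the spectrum (finer frequency grid)
but does NOT improve the true spectral resolution (ability to resolve close frequencies).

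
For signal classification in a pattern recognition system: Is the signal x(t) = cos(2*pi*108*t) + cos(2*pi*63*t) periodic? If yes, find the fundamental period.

f1 = 108 Hz, f2 = 63 Hz
Period T1 = 1/108, T2 = 1/63
Ratio T1/T2 = 63/108, which is rational.
The signal is periodic with fundamental period T = 1/GCD(108,63) = 1/9 s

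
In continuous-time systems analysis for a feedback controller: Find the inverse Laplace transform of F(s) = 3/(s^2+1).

Standard pair: w/(s^2+w^2) <-> sin(wt)*u(t)
Recognize w^2 = 1, so w = 1; numerator 3 = 3*1.
f(t) = 3*sin(t)*u(t)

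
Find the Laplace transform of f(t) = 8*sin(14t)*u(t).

Standard pair: sin(wt)*u(t) <-> w/(s^2+w^2)
With w = 14: L{8*sin(14t)*u(t)} = 112/(s^2+196)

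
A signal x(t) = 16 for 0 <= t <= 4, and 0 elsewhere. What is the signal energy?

Energy = integral of |x(t)|^2 dt over the signal duration
= 16^2 * 4 = 256 * 4 = 1024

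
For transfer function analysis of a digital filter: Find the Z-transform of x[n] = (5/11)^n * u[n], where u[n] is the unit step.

The Z-transform of a^n * u[n] is z/(z-a) for |z| > |a|.
Here a = 5/11, so X(z) = z/(z - (5/11)) = 11z/(11z - 5)
ROC: |z| > 5/11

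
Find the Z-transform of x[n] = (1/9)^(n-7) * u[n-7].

Time-shifting property: if X(z) = Z{x[n]}, then Z{x[n-d]} = z^(-d) * X(z)
X(z) = z/(z - 1/9) for x[n] = (1/9)^n * u[n]
Z{x[n-7]} = z^(-7) * z/(z - 1/9) = z^(-6)/(z - 1/9)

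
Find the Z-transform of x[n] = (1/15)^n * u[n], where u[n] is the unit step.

The Z-transform of a^n * u[n] is z/(z-a) for |z| > |a|.
Here a = 1/15, so X(z) = z/(z - (1/15)) = 15z/(15z - 1)
ROC: |z| > 1/15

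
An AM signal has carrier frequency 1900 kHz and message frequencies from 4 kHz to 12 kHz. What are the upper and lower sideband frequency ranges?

Upper sideband (USB) = fc + [fm_low, fm_high] = 1900 + [4, 12] = [1904, 1912] kHz
Lower sideband (LSB) = fc - [fm_high, fm_low] = 1900 - [12, 4] = [1888, 1896] kHz
Total occupied spectrum: 1888 kHz to 1912 kHz (plus carrier at 1900 kHz)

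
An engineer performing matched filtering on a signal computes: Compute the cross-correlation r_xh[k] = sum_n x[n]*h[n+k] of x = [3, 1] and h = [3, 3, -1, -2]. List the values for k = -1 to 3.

Both sequences indexed from 0 and zero outside their support.
Lags with overlap: k = -1 to 3.
  r_xh[-1] = x[1]*h[0] = 3
  r_xh[0] = x[0]*h[0] + x[1]*h[1] = 12
  r_xh[1] = x[0]*h[1] + x[1]*h[2] = 8
  r_xh[2] = x[0]*h[2] + x[1]*h[3] = -5
  r_xh[3] = x[0]*h[3] = -6
r_xh = [3, 12, 8, -5, -6] (for k = -1, ..., 3)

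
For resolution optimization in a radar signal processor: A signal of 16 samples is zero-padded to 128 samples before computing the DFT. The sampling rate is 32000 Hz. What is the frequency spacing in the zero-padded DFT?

Original DFT: N = 16, resolution = f_s/N = 32000/16 = 2000 Hz
Zero-padded DFT: N = 128, resolution = f_s/N = 32000/128 = 250 Hz
Zero-padding interpolates the spectrum (finer frequency grid)
but does NOT improve the true spectral resolution (ability to resolve close frequencies).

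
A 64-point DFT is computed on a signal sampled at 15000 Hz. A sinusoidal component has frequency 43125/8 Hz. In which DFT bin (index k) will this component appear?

DFT frequency resolution = f_s/N = 15000/64 = 1875/8 Hz
Bin index k = f_signal / resolution = 43125/8 / 1875/8 = 23
The signal frequency 43125/8 Hz falls in DFT bin k = 23.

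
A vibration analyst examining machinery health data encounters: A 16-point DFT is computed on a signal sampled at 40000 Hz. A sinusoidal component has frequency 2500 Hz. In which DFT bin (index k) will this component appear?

DFT frequency resolution = f_s/N = 40000/16 = 2500 Hz
Bin index k = f_signal / resolution = 2500 / 2500 = 1
The signal frequency 2500 Hz falls in DFT bin k = 1.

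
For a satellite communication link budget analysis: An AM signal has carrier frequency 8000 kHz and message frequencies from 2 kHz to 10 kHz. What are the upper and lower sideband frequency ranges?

Upper sideband (USB) = fc + [fm_low, fm_high] = 8000 + [2, 10] = [8002, 8010] kHz
Lower sideband (LSB) = fc - [fm_high, fm_low] = 8000 - [10, 2] = [7990, 7998] kHz
Total occupied spectrum: 7990 kHz to 8010 kHz (plus carrier at 8000 kHz)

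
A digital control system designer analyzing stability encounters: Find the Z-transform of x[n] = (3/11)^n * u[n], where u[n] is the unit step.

The Z-transform of a^n * u[n] is z/(z-a) for |z| > |a|.
Here a = 3/11, so X(z) = z/(z - (3/11)) = 11z/(11z - 3)
ROC: |z| > 3/11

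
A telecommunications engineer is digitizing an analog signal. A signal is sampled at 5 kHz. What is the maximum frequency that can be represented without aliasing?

The maximum frequency that can be represented without aliasing
is the Nyquist frequency: f_max = f_s / 2 = 5 kHz / 2 = 5/2 kHz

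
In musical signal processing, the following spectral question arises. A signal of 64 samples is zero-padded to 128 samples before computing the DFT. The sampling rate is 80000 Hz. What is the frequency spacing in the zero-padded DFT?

Original DFT: N = 64, resolution = f_s/N = 80000/64 = 1250 Hz
Zero-padded DFT: N = 128, resolution = f_s/N = 80000/128 = 625 Hz
Zero-padding interpolates the spectrum (finer frequency grid)
but does NOT improve the true spectral resolution (ability to resolve close frequencies).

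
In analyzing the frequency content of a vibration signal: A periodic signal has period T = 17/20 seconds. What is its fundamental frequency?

The fundamental frequency is the reciprocal of the period.
f = 1/T = 1/(17/20) = 20/17 Hz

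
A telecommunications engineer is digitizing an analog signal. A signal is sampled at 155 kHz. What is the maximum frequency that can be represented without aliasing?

The maximum frequency that can be represented without aliasing
is the Nyquist frequency: f_max = f_s / 2 = 155 kHz / 2 = 155/2 kHz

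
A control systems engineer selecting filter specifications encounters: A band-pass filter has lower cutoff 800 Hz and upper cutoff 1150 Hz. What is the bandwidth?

Bandwidth = f_high - f_low
= 1150 Hz - 800 Hz = 350 Hz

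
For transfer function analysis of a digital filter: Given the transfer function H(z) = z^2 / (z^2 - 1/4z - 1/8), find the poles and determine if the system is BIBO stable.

Poles are roots of the denominator: z^2 - 1/4z - 1/8 = 0.
Quadratic formula: z = [-(-1/4) +/- sqrt((-1/4)^2 - 4*(-1/8))] / 2
Discriminant = 1/16 + 1/2 = 9/16; sqrt = 3/4.
z = (1/4 +/- 3/4) / 2 => z = 1/2 or z = -1/4.
|p1| = 1/2, |p2| = 1/4.
For BIBO stability, all poles must lie inside the unit circle (|p| < 1).
System is STABLE since both |p| < 1.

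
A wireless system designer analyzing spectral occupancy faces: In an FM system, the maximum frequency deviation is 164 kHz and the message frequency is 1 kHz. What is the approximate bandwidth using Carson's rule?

Carson's rule: BW = 2*(delta_f + f_m)
= 2*(164 + 1) kHz = 330 kHz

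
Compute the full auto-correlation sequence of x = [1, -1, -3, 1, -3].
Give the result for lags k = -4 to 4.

r_xx[k] = sum_m x[m]*x[m+k], indexed from 0, for k = -4 to 4:
  r_xx[-4] = x[4]*x[0] = -3
  r_xx[-3] = x[3]*x[0] + x[4]*x[1] = 4
  r_xx[-2] = x[2]*x[0] + x[3]*x[1] + x[4]*x[2] = 5
  r_xx[-1] = x[1]*x[0] + x[2]*x[1] + x[3]*x[2] + x[4]*x[3] = -4
  r_xx[0] = x[0]*x[0] + x[1]*x[1] + x[2]*x[2] + x[3]*x[3] + x[4]*x[4] = 21
  r_xx[1] = x[0]*x[1] + x[1]*x[2] + x[2]*x[3] + x[3]*x[4] = -4
  r_xx[2] = x[0]*x[2] + x[1]*x[3] + x[2]*x[4] = 5
  r_xx[3] = x[0]*x[3] + x[1]*x[4] = 4
  r_xx[4] = x[0]*x[4] = -3
r_xx = [-3, 4, 5, -4, 21, -4, 5, 4, -3]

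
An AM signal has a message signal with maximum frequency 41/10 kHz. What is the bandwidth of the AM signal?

In AM (double-sideband), the bandwidth is twice the message frequency.
BW = 2 * f_m = 2 * 41/10 kHz = 41/5 kHz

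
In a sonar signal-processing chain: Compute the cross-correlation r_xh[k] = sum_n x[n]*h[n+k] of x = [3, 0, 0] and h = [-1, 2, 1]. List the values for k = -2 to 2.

Both sequences indexed from 0 and zero outside their support.
Lags with overlap: k = -2 to 2.
  r_xh[-2] = x[2]*h[0] = 0
  r_xh[-1] = x[1]*h[0] + x[2]*h[1] = 0
  r_xh[0] = x[0]*h[0] + x[1]*h[1] + x[2]*h[2] = -3
  r_xh[1] = x[0]*h[1] + x[1]*h[2] = 6
  r_xh[2] = x[0]*h[2] = 3
r_xh = [0, 0, -3, 6, 3] (for k = -2, ..., 2)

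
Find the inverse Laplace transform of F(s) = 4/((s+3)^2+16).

Standard pair: w/((s+a)^2+w^2) <-> e^(-at)*sin(wt)*u(t)
With a=3, w=4: f(t) = e^(-3t)*sin(4t)*u(t)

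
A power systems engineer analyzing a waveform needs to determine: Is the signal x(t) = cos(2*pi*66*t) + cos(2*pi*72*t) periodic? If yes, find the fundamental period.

f1 = 66 Hz, f2 = 72 Hz
Period T1 = 1/66, T2 = 1/72
Ratio T1/T2 = 72/66, which is rational.
The signal is periodic with fundamental period T = 1/GCD(66,72) = 1/6 s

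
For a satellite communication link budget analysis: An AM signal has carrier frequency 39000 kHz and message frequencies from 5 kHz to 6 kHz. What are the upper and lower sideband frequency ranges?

Upper sideband (USB) = fc + [fm_low, fm_high] = 39000 + [5, 6] = [39005, 39006] kHz
Lower sideband (LSB) = fc - [fm_high, fm_low] = 39000 - [6, 5] = [38994, 38995] kHz
Total occupied spectrum: 38994 kHz to 39006 kHz (plus carrier at 39000 kHz)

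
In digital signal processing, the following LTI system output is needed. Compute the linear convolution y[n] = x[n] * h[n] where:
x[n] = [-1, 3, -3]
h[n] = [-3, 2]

y[n] = sum_k x[k]*h[n-k]. Output length = len(x) + len(h) - 1 = 3 + 2 - 1 = 4.
y[0] = -1*-3 = 3
y[1] = 3*-3 + -1*2 = -11
y[2] = -3*-3 + 3*2 = 15
y[3] = -3*2 = -6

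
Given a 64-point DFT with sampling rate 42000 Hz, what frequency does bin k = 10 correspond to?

The frequency of DFT bin k is: f_k = k * f_s / N
f_10 = 10 * 42000 / 64 = 13125/2 Hz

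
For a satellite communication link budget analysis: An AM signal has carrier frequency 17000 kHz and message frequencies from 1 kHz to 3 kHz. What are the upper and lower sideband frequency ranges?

Upper sideband (USB) = fc + [fm_low, fm_high] = 17000 + [1, 3] = [17001, 17003] kHz
Lower sideband (LSB) = fc - [fm_high, fm_low] = 17000 - [3, 1] = [16997, 16999] kHz
Total occupied spectrum: 16997 kHz to 17003 kHz (plus carrier at 17000 kHz)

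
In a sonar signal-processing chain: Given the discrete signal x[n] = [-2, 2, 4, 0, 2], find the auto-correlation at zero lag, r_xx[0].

The auto-correlation at zero lag r_xx[0] equals the signal energy.
r_xx[0] = sum of x[n]^2 = (-2)^2 + 2^2 + 4^2 + 0^2 + 2^2
= 4 + 4 + 16 + 0 + 4 = 28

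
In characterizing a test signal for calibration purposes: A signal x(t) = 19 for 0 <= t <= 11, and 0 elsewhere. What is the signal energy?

Energy = integral of |x(t)|^2 dt over the signal duration
= 19^2 * 11 = 361 * 11 = 3971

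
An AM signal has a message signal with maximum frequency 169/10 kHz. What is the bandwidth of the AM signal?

In AM (double-sideband), the bandwidth is twice the message frequency.
BW = 2 * f_m = 2 * 169/10 kHz = 169/5 kHz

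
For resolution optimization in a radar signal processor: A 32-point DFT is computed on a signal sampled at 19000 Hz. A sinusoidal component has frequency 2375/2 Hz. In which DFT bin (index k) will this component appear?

DFT frequency resolution = f_s/N = 19000/32 = 2375/4 Hz
Bin index k = f_signal / resolution = 2375/2 / 2375/4 = 2
The signal frequency 2375/2 Hz falls in DFT bin k = 2.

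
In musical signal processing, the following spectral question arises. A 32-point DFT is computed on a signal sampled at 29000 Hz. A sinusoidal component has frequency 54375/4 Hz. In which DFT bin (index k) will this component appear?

DFT frequency resolution = f_s/N = 29000/32 = 3625/4 Hz
Bin index k = f_signal / resolution = 54375/4 / 3625/4 = 15
The signal frequency 54375/4 Hz falls in DFT bin k = 15.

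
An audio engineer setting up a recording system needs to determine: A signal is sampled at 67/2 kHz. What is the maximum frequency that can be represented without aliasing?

The maximum frequency that can be represented without aliasing
is the Nyquist frequency: f_max = f_s / 2 = 67/2 kHz / 2 = 67/4 kHz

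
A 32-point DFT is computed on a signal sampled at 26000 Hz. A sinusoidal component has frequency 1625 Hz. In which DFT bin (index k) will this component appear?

DFT frequency resolution = f_s/N = 26000/32 = 1625/2 Hz
Bin index k = f_signal / resolution = 1625 / 1625/2 = 2
The signal frequency 1625 Hz falls in DFT bin k = 2.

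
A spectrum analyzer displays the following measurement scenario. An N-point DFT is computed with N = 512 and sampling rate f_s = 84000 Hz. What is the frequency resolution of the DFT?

DFT frequency resolution = f_s / N
= 84000 / 512 = 2625/16 Hz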